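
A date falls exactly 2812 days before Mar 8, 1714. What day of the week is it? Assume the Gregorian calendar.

Saturday

First find the weekday of Mar 8, 1714. Doomsday rule: the anchor day for the 1700s is Sunday. For year 14: 14÷12 = 1 r 2, and 2÷4 = 0, so 1+2+0 = 3.
Sunday + 3 ≡ Wednesday — that's 1714's doomsday.
In March the doomsday date is Mar 14.
Mar 8 is 6 days before Mar 14; 6 mod 7 = 6, so Wednesday − 6 = Thursday.
2812 mod 7 = 5, so 2812 days before a Thursday is Thursday − 5 = Saturday.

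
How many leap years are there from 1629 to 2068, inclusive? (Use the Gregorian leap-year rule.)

107

Multiples of 4 in [1629,2068]: 110.
Of those, multiples of 100: 4 (not leap unless ÷400).
Multiples of 400: 1.
Leap years = 110 − 4 + 1 = 107.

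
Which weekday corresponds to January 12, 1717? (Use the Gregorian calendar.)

Tuesday

Doomsday rule: the anchor day for the 1700s is Sunday. For year 17: 17÷12 = 1 r 5, and 5÷4 = 1, so 1+5+1 = 7.
Sunday + 7 ≡ Sunday — that's 1717's doomsday.
In January the doomsday date is Jan 3 (1717 is not a leap year).
Jan 12 is 9 days after Jan 3; 9 mod 7 = 2, so Sunday + 2 = Tuesday.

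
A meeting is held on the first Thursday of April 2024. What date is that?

April 1, 2024 is a Monday.
The first Thursday is therefore April 4 (3 days later).

April 4, 2024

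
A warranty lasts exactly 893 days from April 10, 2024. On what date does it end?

September 20, 2026

+365 (one year) → Apr 10, 2025 (528 left).
+365 (one year) → Apr 10, 2026 (163 left).
Apr has 30 days: +21 → May 1, 2026 (142 left).
May has 31 days: +31 → Jun 1, 2026 (111 left).
Jun has 30 days: +30 → Jul 1, 2026 (81 left).
Jul has 31 days: +31 → Aug 1, 2026 (50 left).
Aug has 31 days: +31 → Sep 1, 2026 (19 left).
+19 → Sep 20, 2026.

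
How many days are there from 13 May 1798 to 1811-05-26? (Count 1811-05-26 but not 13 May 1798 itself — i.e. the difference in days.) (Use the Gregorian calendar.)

May 13, 1798 → May 13, 1799: 365 days.
May 13, 1799 → May 13, 1800: 365 days.
May 13, 1800 → May 13, 1801: 365 days.
May 13, 1801 → May 13, 1802: 365 days.
May 13, 1802 → May 13, 1803: 365 days.
May 13, 1803 → May 13, 1804: 366 days (Feb 29, 1804 is in that span).
May 13, 1804 → May 13, 1805: 365 days.
May 13, 1805 → May 13, 1806: 365 days.
May 13, 1806 → May 13, 1807: 365 days.
May 13, 1807 → May 13, 1808: 366 days (Feb 29, 1808 is in that span).
May 13, 1808 → May 13, 1809: 365 days.
May 13, 1809 → May 13, 1810: 365 days.
May 13, 1810 → Jun 13, 1810: 31 days (May has 31).
Jun 13, 1810 → Jul 13, 1810: 30 days (June has 30).
Jul 13, 1810 → Aug 13, 1810: 31 days (July has 31).
Aug 13, 1810 → Sep 13, 1810: 31 days (August has 31).
Sep 13, 1810 → Oct 13, 1810: 30 days (September has 30).
Oct 13, 1810 → Nov 13, 1810: 31 days (October has 31).
Nov 13, 1810 → Dec 13, 1810: 30 days (November has 30).
Dec 13, 1810 → Jan 13, 1811: 31 days (December has 31).
Jan 13, 1811 → Feb 13, 1811: 31 days (January has 31).
Feb 13, 1811 → Mar 13, 1811: 28 days (February has 28).
Mar 13, 1811 → Apr 13, 1811: 31 days (March has 31).
Apr 13, 1811 → May 13, 1811: 30 days (April has 30).
May 13, 1811 → May 26, 1811: 13 days.
Total: 4760 days.

4760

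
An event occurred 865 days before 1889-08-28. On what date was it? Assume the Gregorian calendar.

April 16, 1887

−365 (one year) → Aug 28, 1888 (500 left).
−366 (one year; includes Feb 29, 1888) → Aug 28, 1887 (134 left).
−28 → Jul 31, 1887 (end of Jul, 31 days; 106 left).
−31 → Jun 30, 1887 (end of Jun, 30 days; 75 left).
−30 → May 31, 1887 (end of May, 31 days; 45 left).
−31 → Apr 30, 1887 (end of Apr, 30 days; 14 left).
−14 → Apr 16, 1887.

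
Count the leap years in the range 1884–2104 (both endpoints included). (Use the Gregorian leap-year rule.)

Multiples of 4 in [1884,2104]: 56.
Of those, multiples of 100: 3 (not leap unless ÷400).
Multiples of 400: 1.
Leap years = 56 − 3 + 1 = 54.

54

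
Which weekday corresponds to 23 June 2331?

Tuesday

Doomsday rule: the anchor day for the 2300s is Wednesday. For year 31: 31÷12 = 2 r 7, and 7÷4 = 1, so 2+7+1 = 10.
Wednesday + 10 ≡ Saturday — that's 2331's doomsday.
In June the doomsday date is Jun 6.
Jun 23 is 17 days after Jun 6; 17 mod 7 = 3, so Saturday + 3 = Tuesday.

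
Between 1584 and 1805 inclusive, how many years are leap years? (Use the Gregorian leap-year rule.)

Multiples of 4 in [1584,1805]: 56.
Of those, multiples of 100: 3 (not leap unless ÷400).
Multiples of 400: 1.
Leap years = 56 − 3 + 1 = 54.

54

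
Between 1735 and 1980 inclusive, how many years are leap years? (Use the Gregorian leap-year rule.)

60

Multiples of 4 in [1735,1980]: 62.
Of those, multiples of 100: 2 (not leap unless ÷400).
Multiples of 400: 0.
Leap years = 62 − 2 + 0 = 60.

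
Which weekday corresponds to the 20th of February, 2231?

Doomsday rule: the anchor day for the 2200s is Friday. For year 31: 31÷12 = 2 r 7, and 7÷4 = 1, so 2+7+1 = 10.
Friday + 10 ≡ Monday — that's 2231's doomsday.
In February the doomsday date is Feb 28 (2231 is not a leap year).
Feb 20 is 8 days before Feb 28; 8 mod 7 = 1, so Monday − 1 = Sunday.

Sunday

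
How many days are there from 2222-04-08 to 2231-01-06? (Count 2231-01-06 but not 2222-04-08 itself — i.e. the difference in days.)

Apr 8, 2222 → Apr 8, 2223: 365 days.
Apr 8, 2223 → Apr 8, 2224: 366 days (Feb 29, 2224 is in that span).
Apr 8, 2224 → Apr 8, 2225: 365 days.
Apr 8, 2225 → Apr 8, 2226: 365 days.
Apr 8, 2226 → Apr 8, 2227: 365 days.
Apr 8, 2227 → Apr 8, 2228: 366 days (Feb 29, 2228 is in that span).
Apr 8, 2228 → Apr 8, 2229: 365 days.
Apr 8, 2229 → Apr 8, 2230: 365 days.
Apr 8, 2230 → May 8, 2230: 30 days (April has 30).
May 8, 2230 → Jun 8, 2230: 31 days (May has 31).
Jun 8, 2230 → Jul 8, 2230: 30 days (June has 30).
Jul 8, 2230 → Aug 8, 2230: 31 days (July has 31).
Aug 8, 2230 → Sep 8, 2230: 31 days (August has 31).
Sep 8, 2230 → Oct 8, 2230: 30 days (September has 30).
Oct 8, 2230 → Nov 8, 2230: 31 days (October has 31).
Nov 8, 2230 → Dec 8, 2230: 30 days (November has 30).
Dec 8, 2230 → Jan 6, 2231: 29 days.
Total: 3195 days.

3195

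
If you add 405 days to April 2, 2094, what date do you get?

+365 (one year) → Apr 2, 2095 (40 left).
Apr has 30 days: +29 → May 1, 2095 (11 left).
+11 → May 12, 2095.

May 12, 2095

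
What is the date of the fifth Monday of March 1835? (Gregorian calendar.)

March 30, 1835

March 1, 1835 is a Sunday.
The first Monday is therefore March 2 (1 days later).
The fifth Monday is 2 + 4×7 = March 30.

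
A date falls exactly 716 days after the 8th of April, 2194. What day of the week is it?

First find the weekday of Apr 8, 2194. Doomsday rule: the anchor day for the 2100s is Sunday. For year 94: 94÷12 = 7 r 10, and 10÷4 = 2, so 7+10+2 = 19.
Sunday + 19 ≡ Friday — that's 2194's doomsday.
In April the doomsday date is Apr 4.
Apr 8 is 4 days after Apr 4; 4 mod 7 = 4, so Friday + 4 = Tuesday.
716 mod 7 = 2, so 716 days after a Tuesday is Tuesday + 2 = Thursday.

Thursday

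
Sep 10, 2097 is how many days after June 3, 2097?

Jun 3, 2097 → Jul 3, 2097: 30 days (June has 30).
Jul 3, 2097 → Aug 3, 2097: 31 days (July has 31).
Aug 3, 2097 → Sep 3, 2097: 31 days (August has 31).
Sep 3, 2097 → Sep 10, 2097: 7 days.
Total: 99 days.

99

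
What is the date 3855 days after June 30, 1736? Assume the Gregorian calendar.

+365 (one year) → Jun 30, 1737 (3490 left).
+365 (one year) → Jun 30, 1738 (3125 left).
+365 (one year) → Jun 30, 1739 (2760 left).
+366 (one year; includes Feb 29, 1740) → Jun 30, 1740 (2394 left).
+365 (one year) → Jun 30, 1741 (2029 left).
+365 (one year) → Jun 30, 1742 (1664 left).
+365 (one year) → Jun 30, 1743 (1299 left).
+366 (one year; includes Feb 29, 1744) → Jun 30, 1744 (933 left).
+365 (one year) → Jun 30, 1745 (568 left).
+365 (one year) → Jun 30, 1746 (203 left).
Jun has 30 days: +1 → Jul 1, 1746 (202 left).
Jul has 31 days: +31 → Aug 1, 1746 (171 left).
Aug has 31 days: +31 → Sep 1, 1746 (140 left).
Sep has 30 days: +30 → Oct 1, 1746 (110 left).
Oct has 31 days: +31 → Nov 1, 1746 (79 left).
Nov has 30 days: +30 → Dec 1, 1746 (49 left).
Dec has 31 days: +31 → Jan 1, 1747 (18 left).
+18 → Jan 19, 1747.

January 19, 1747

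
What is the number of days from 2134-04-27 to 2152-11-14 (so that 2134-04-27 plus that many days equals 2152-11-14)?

6776

Apr 27, 2134 → Apr 27, 2135: 365 days.
Apr 27, 2135 → Apr 27, 2136: 366 days (Feb 29, 2136 is in that span).
Apr 27, 2136 → Apr 27, 2137: 365 days.
Apr 27, 2137 → Apr 27, 2138: 365 days.
Apr 27, 2138 → Apr 27, 2139: 365 days.
Apr 27, 2139 → Apr 27, 2140: 366 days (Feb 29, 2140 is in that span).
Apr 27, 2140 → Apr 27, 2141: 365 days.
Apr 27, 2141 → Apr 27, 2142: 365 days.
Apr 27, 2142 → Apr 27, 2143: 365 days.
Apr 27, 2143 → Apr 27, 2144: 366 days (Feb 29, 2144 is in that span).
Apr 27, 2144 → Apr 27, 2145: 365 days.
Apr 27, 2145 → Apr 27, 2146: 365 days.
Apr 27, 2146 → Apr 27, 2147: 365 days.
Apr 27, 2147 → Apr 27, 2148: 366 days (Feb 29, 2148 is in that span).
Apr 27, 2148 → Apr 27, 2149: 365 days.
Apr 27, 2149 → Apr 27, 2150: 365 days.
Apr 27, 2150 → Apr 27, 2151: 365 days.
Apr 27, 2151 → Apr 27, 2152: 366 days (Feb 29, 2152 is in that span).
Apr 27, 2152 → May 27, 2152: 30 days (April has 30).
May 27, 2152 → Jun 27, 2152: 31 days (May has 31).
Jun 27, 2152 → Jul 27, 2152: 30 days (June has 30).
Jul 27, 2152 → Aug 27, 2152: 31 days (July has 31).
Aug 27, 2152 → Sep 27, 2152: 31 days (August has 31).
Sep 27, 2152 → Oct 27, 2152: 30 days (September has 30).
Oct 27, 2152 → Nov 14, 2152: 18 days.
Total: 6776 days.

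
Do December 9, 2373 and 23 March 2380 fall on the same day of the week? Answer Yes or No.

From Dec 9, 2373 to Mar 23, 2380 is 2296 days.
2296 mod 7 = 0, so they are the same weekday.
(Dec 9, 2373 is a Sunday; Mar 23, 2380 is a Sunday.)

Yes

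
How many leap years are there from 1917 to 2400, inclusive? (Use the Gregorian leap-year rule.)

118

Multiples of 4 in [1917,2400]: 121.
Of those, multiples of 100: 5 (not leap unless ÷400).
Multiples of 400: 2.
Leap years = 121 − 5 + 2 = 118.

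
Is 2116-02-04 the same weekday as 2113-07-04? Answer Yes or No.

Yes

From Jul 4, 2113 to Feb 4, 2116 is 945 days.
945 mod 7 = 0, so they are the same weekday.
(Jul 4, 2113 is a Tuesday; Feb 4, 2116 is a Tuesday.)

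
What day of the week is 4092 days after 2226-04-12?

First find the weekday of Apr 12, 2226. Doomsday rule: the anchor day for the 2200s is Friday. For year 26: 26÷12 = 2 r 2, and 2÷4 = 0, so 2+2+0 = 4.
Friday + 4 ≡ Tuesday — that's 2226's doomsday.
In April the doomsday date is Apr 4.
Apr 12 is 8 days after Apr 4; 8 mod 7 = 1, so Tuesday + 1 = Wednesday.
4092 mod 7 = 4, so 4092 days after a Wednesday is Wednesday + 4 = Sunday.

Sunday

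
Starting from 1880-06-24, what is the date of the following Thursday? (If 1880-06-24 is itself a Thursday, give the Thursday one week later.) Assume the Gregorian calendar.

Jun 24, 1880 is a Thursday.
From Thursday to the next Thursday is 7 days.
Jun 24, 1880 + 7 = Jul 1, 1880.

July 1, 1880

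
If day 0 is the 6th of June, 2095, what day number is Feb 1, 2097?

606

Jun 6, 2095 → Jun 6, 2096: 366 days (Feb 29, 2096 is in that span).
Jun 6, 2096 → Jul 6, 2096: 30 days (June has 30).
Jul 6, 2096 → Aug 6, 2096: 31 days (July has 31).
Aug 6, 2096 → Sep 6, 2096: 31 days (August has 31).
Sep 6, 2096 → Oct 6, 2096: 30 days (September has 30).
Oct 6, 2096 → Nov 6, 2096: 31 days (October has 31).
Nov 6, 2096 → Dec 6, 2096: 30 days (November has 30).
Dec 6, 2096 → Jan 6, 2097: 31 days (December has 31).
Jan 6, 2097 → Feb 1, 2097: 26 days.
Total: 606 days.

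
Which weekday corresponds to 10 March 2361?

Doomsday rule: the anchor day for the 2300s is Wednesday. For year 61: 61÷12 = 5 r 1, and 1÷4 = 0, so 5+1+0 = 6.
Wednesday + 6 ≡ Tuesday — that's 2361's doomsday.
In March the doomsday date is Mar 14.
Mar 10 is 4 days before Mar 14; 4 mod 7 = 4, so Tuesday − 4 = Friday.

Friday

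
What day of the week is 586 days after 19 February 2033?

First find the weekday of Feb 19, 2033. Doomsday rule: the anchor day for the 2000s is Tuesday. For year 33: 33÷12 = 2 r 9, and 9÷4 = 2, so 2+9+2 = 13.
Tuesday + 13 ≡ Monday — that's 2033's doomsday.
In February the doomsday date is Feb 28 (2033 is not a leap year).
Feb 19 is 9 days before Feb 28; 9 mod 7 = 2, so Monday − 2 = Saturday.
586 mod 7 = 5, so 586 days after a Saturday is Saturday + 5 = Thursday.

Thursday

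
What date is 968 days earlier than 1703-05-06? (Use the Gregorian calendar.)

−365 (one year) → May 6, 1702 (603 left).
−365 (one year) → May 6, 1701 (238 left).
−6 → Apr 30, 1701 (end of Apr, 30 days; 232 left).
−30 → Mar 31, 1701 (end of Mar, 31 days; 202 left).
−31 → Feb 28, 1701 (end of Feb, 28 days; 171 left).
−28 → Jan 31, 1701 (end of Jan, 31 days; 143 left).
−31 → Dec 31, 1700 (end of Dec, 31 days; 112 left).
−31 → Nov 30, 1700 (end of Nov, 30 days; 81 left).
−30 → Oct 31, 1700 (end of Oct, 31 days; 51 left).
−31 → Sep 30, 1700 (end of Sep, 30 days; 20 left).
−20 → Sep 10, 1700.

September 10, 1700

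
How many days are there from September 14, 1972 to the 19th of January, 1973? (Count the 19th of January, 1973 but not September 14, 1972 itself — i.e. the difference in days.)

Sep 14, 1972 → Oct 14, 1972: 30 days (September has 30).
Oct 14, 1972 → Nov 14, 1972: 31 days (October has 31).
Nov 14, 1972 → Dec 14, 1972: 30 days (November has 30).
Dec 14, 1972 → Jan 14, 1973: 31 days (December has 31).
Jan 14, 1973 → Jan 19, 1973: 5 days.
Total: 127 days.

127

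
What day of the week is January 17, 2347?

Doomsday rule: the anchor day for the 2300s is Wednesday. For year 47: 47÷12 = 3 r 11, and 11÷4 = 2, so 3+11+2 = 16.
Wednesday + 16 ≡ Friday — that's 2347's doomsday.
In January the doomsday date is Jan 3 (2347 is not a leap year).
Jan 17 is 14 days after Jan 3; 14 mod 7 = 0, so Friday + 0 = Friday.

Friday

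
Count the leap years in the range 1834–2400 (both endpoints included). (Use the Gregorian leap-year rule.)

138

Multiples of 4 in [1834,2400]: 142.
Of those, multiples of 100: 6 (not leap unless ÷400).
Multiples of 400: 2.
Leap years = 142 − 6 + 2 = 138.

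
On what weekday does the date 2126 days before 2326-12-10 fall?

Dec 10, 2326 is a Friday.
2126 mod 7 = 5, so 2126 days before a Friday is Friday − 5 = Sunday.

Sunday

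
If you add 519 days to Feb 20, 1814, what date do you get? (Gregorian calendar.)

+365 (one year) → Feb 20, 1815 (154 left).
Feb has 28 days: +9 → Mar 1, 1815 (145 left).
Mar has 31 days: +31 → Apr 1, 1815 (114 left).
Apr has 30 days: +30 → May 1, 1815 (84 left).
May has 31 days: +31 → Jun 1, 1815 (53 left).
Jun has 30 days: +30 → Jul 1, 1815 (23 left).
+23 → Jul 24, 1815.

July 24, 1815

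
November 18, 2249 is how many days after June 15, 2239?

Jun 15, 2239 → Jun 15, 2240: 366 days (Feb 29, 2240 is in that span).
Jun 15, 2240 → Jun 15, 2241: 365 days.
Jun 15, 2241 → Jun 15, 2242: 365 days.
Jun 15, 2242 → Jun 15, 2243: 365 days.
Jun 15, 2243 → Jun 15, 2244: 366 days (Feb 29, 2244 is in that span).
Jun 15, 2244 → Jun 15, 2245: 365 days.
Jun 15, 2245 → Jun 15, 2246: 365 days.
Jun 15, 2246 → Jun 15, 2247: 365 days.
Jun 15, 2247 → Jun 15, 2248: 366 days (Feb 29, 2248 is in that span).
Jun 15, 2248 → Jun 15, 2249: 365 days.
Jun 15, 2249 → Jul 15, 2249: 30 days (June has 30).
Jul 15, 2249 → Aug 15, 2249: 31 days (July has 31).
Aug 15, 2249 → Sep 15, 2249: 31 days (August has 31).
Sep 15, 2249 → Oct 15, 2249: 30 days (September has 30).
Oct 15, 2249 → Nov 15, 2249: 31 days (October has 31).
Nov 15, 2249 → Nov 18, 2249: 3 days.
Total: 3809 days.

3809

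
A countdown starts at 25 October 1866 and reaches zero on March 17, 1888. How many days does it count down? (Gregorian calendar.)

Oct 25, 1866 → Oct 25, 1867: 365 days.
Oct 25, 1867 → Oct 25, 1868: 366 days (Feb 29, 1868 is in that span).
Oct 25, 1868 → Oct 25, 1869: 365 days.
Oct 25, 1869 → Oct 25, 1870: 365 days.
Oct 25, 1870 → Oct 25, 1871: 365 days.
Oct 25, 1871 → Oct 25, 1872: 366 days (Feb 29, 1872 is in that span).
Oct 25, 1872 → Oct 25, 1873: 365 days.
Oct 25, 1873 → Oct 25, 1874: 365 days.
Oct 25, 1874 → Oct 25, 1875: 365 days.
Oct 25, 1875 → Oct 25, 1876: 366 days (Feb 29, 1876 is in that span).
Oct 25, 1876 → Oct 25, 1877: 365 days.
Oct 25, 1877 → Oct 25, 1878: 365 days.
Oct 25, 1878 → Oct 25, 1879: 365 days.
Oct 25, 1879 → Oct 25, 1880: 366 days (Feb 29, 1880 is in that span).
Oct 25, 1880 → Oct 25, 1881: 365 days.
Oct 25, 1881 → Oct 25, 1882: 365 days.
Oct 25, 1882 → Oct 25, 1883: 365 days.
Oct 25, 1883 → Oct 25, 1884: 366 days (Feb 29, 1884 is in that span).
Oct 25, 1884 → Oct 25, 1885: 365 days.
Oct 25, 1885 → Oct 25, 1886: 365 days.
Oct 25, 1886 → Oct 25, 1887: 365 days.
Oct 25, 1887 → Nov 25, 1887: 31 days (October has 31).
Nov 25, 1887 → Dec 25, 1887: 30 days (November has 30).
Dec 25, 1887 → Jan 25, 1888: 31 days (December has 31).
Jan 25, 1888 → Feb 25, 1888: 31 days (January has 31).
Feb 25, 1888 → Mar 17, 1888: 21 days.
Total: 7814 days.

7814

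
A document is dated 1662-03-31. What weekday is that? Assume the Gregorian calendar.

Friday

Doomsday rule: the anchor day for the 1600s is Tuesday. For year 62: 62÷12 = 5 r 2, and 2÷4 = 0, so 5+2+0 = 7.
Tuesday + 7 ≡ Tuesday — that's 1662's doomsday.
In March the doomsday date is Mar 14.
Mar 31 is 17 days after Mar 14; 17 mod 7 = 3, so Tuesday + 3 = Friday.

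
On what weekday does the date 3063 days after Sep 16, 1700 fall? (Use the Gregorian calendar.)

First find the weekday of Sep 16, 1700. Doomsday rule: the anchor day for the 1700s is Sunday. For year 00: 0÷12 = 0 r 0, and 0÷4 = 0, so 0+0+0 = 0.
Sunday + 0 ≡ Sunday — that's 1700's doomsday.
In September the doomsday date is Sep 5.
Sep 16 is 11 days after Sep 5; 11 mod 7 = 4, so Sunday + 4 = Thursday.
3063 mod 7 = 4, so 3063 days after a Thursday is Thursday + 4 = Monday.

Monday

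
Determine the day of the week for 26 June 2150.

Friday

Doomsday rule: the anchor day for the 2100s is Sunday. For year 50: 50÷12 = 4 r 2, and 2÷4 = 0, so 4+2+0 = 6.
Sunday + 6 ≡ Saturday — that's 2150's doomsday.
In June the doomsday date is Jun 6.
Jun 26 is 20 days after Jun 6; 20 mod 7 = 6, so Saturday + 6 = Friday.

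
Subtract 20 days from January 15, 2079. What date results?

December 26, 2078

−15 → Dec 31, 2078 (end of Dec, 31 days; 5 left).
−5 → Dec 26, 2078.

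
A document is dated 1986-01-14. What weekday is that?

Doomsday rule: the anchor day for the 1900s is Wednesday. For year 86: 86÷12 = 7 r 2, and 2÷4 = 0, so 7+2+0 = 9.
Wednesday + 9 ≡ Friday — that's 1986's doomsday.
In January the doomsday date is Jan 3 (1986 is not a leap year).
Jan 14 is 11 days after Jan 3; 11 mod 7 = 4, so Friday + 4 = Tuesday.

Tuesday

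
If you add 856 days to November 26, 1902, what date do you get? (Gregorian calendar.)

March 31, 1905

+365 (one year) → Nov 26, 1903 (491 left).
+366 (one year; includes Feb 29, 1904) → Nov 26, 1904 (125 left).
Nov has 30 days: +5 → Dec 1, 1904 (120 left).
Dec has 31 days: +31 → Jan 1, 1905 (89 left).
Jan has 31 days: +31 → Feb 1, 1905 (58 left).
Feb has 28 days: +28 → Mar 1, 1905 (30 left).
+30 → Mar 31, 1905.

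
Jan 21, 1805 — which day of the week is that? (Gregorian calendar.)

January 1, 1805 is a Tuesday.
Jan 1, 1805 → Jan 21, 1805: 20 days.
Total: 20 days.
20 mod 7 = 6, so Tuesday + 6 = Monday.

Monday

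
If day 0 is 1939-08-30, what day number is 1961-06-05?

Aug 30, 1939 → Aug 30, 1940: 366 days (Feb 29, 1940 is in that span).
Aug 30, 1940 → Aug 30, 1941: 365 days.
Aug 30, 1941 → Aug 30, 1942: 365 days.
Aug 30, 1942 → Aug 30, 1943: 365 days.
Aug 30, 1943 → Aug 30, 1944: 366 days (Feb 29, 1944 is in that span).
Aug 30, 1944 → Aug 30, 1945: 365 days.
Aug 30, 1945 → Aug 30, 1946: 365 days.
Aug 30, 1946 → Aug 30, 1947: 365 days.
Aug 30, 1947 → Aug 30, 1948: 366 days (Feb 29, 1948 is in that span).
Aug 30, 1948 → Aug 30, 1949: 365 days.
Aug 30, 1949 → Aug 30, 1950: 365 days.
Aug 30, 1950 → Aug 30, 1951: 365 days.
Aug 30, 1951 → Aug 30, 1952: 366 days (Feb 29, 1952 is in that span).
Aug 30, 1952 → Aug 30, 1953: 365 days.
Aug 30, 1953 → Aug 30, 1954: 365 days.
Aug 30, 1954 → Aug 30, 1955: 365 days.
Aug 30, 1955 → Aug 30, 1956: 366 days (Feb 29, 1956 is in that span).
Aug 30, 1956 → Aug 30, 1957: 365 days.
Aug 30, 1957 → Aug 30, 1958: 365 days.
Aug 30, 1958 → Aug 30, 1959: 365 days.
Aug 30, 1959 → Aug 30, 1960: 366 days (Feb 29, 1960 is in that span).
Aug 30, 1960 → Sep 30, 1960: 31 days (August has 31).
Sep 30, 1960 → Oct 30, 1960: 30 days (September has 30).
Oct 30, 1960 → Nov 30, 1960: 31 days (October has 31).
Nov 30, 1960 → Dec 30, 1960: 30 days (November has 30).
Dec 30, 1960 → Jan 30, 1961: 31 days (December has 31).
Jan 30, 1961 → Feb 28, 1961: 29 days (January has 31).
Feb 28, 1961 → Mar 28, 1961: 28 days (February has 28).
Mar 28, 1961 → Apr 28, 1961: 31 days (March has 31).
Apr 28, 1961 → May 28, 1961: 30 days (April has 30).
May 28, 1961 → Jun 5, 1961: 8 days.
Total: 7950 days.

7950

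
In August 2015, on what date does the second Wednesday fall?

August 1, 2015 is a Saturday.
The first Wednesday is therefore August 5 (4 days later).
The second Wednesday is 5 + 1×7 = August 12.

August 12, 2015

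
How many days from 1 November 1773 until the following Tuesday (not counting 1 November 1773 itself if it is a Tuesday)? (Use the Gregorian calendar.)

Nov 1, 1773 is a Monday.
From Monday to the next Tuesday is 1 day.

1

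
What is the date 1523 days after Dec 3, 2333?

February 3, 2338

+365 (one year) → Dec 3, 2334 (1158 left).
+365 (one year) → Dec 3, 2335 (793 left).
+366 (one year; includes Feb 29, 2336) → Dec 3, 2336 (427 left).
+365 (one year) → Dec 3, 2337 (62 left).
Dec has 31 days: +29 → Jan 1, 2338 (33 left).
Jan has 31 days: +31 → Feb 1, 2338 (2 left).
+2 → Feb 3, 2338.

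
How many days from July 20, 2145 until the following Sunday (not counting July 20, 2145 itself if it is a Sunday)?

5

Jul 20, 2145 is a Tuesday.
From Tuesday to the next Sunday is 5 days.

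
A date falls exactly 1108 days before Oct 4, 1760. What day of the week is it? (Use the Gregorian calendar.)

First find the weekday of Oct 4, 1760. Doomsday rule: the anchor day for the 1700s is Sunday. For year 60: 60÷12 = 5 r 0, and 0÷4 = 0, so 5+0+0 = 5.
Sunday + 5 ≡ Friday — that's 1760's doomsday.
In October the doomsday date is Oct 10.
Oct 4 is 6 days before Oct 10; 6 mod 7 = 6, so Friday − 6 = Saturday.
1108 mod 7 = 2, so 1108 days before a Saturday is Saturday − 2 = Thursday.

Thursday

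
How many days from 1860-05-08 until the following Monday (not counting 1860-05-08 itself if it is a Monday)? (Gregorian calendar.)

6

May 8, 1860 is a Tuesday.
From Tuesday to the next Monday is 6 days.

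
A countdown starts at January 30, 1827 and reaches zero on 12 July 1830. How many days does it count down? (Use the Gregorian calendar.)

Jan 30, 1827 → Jan 30, 1828: 365 days.
Jan 30, 1828 → Jan 30, 1829: 366 days (Feb 29, 1828 is in that span).
Jan 30, 1829 → Jan 30, 1830: 365 days.
Jan 30, 1830 → Feb 28, 1830: 29 days (January has 31).
Feb 28, 1830 → Mar 28, 1830: 28 days (February has 28).
Mar 28, 1830 → Apr 28, 1830: 31 days (March has 31).
Apr 28, 1830 → May 28, 1830: 30 days (April has 30).
May 28, 1830 → Jun 28, 1830: 31 days (May has 31).
Jun 28, 1830 → Jul 12, 1830: 14 days.
Total: 1259 days.

1259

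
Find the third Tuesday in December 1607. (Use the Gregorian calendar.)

December 1, 1607 is a Saturday.
The first Tuesday is therefore December 4 (3 days later).
The third Tuesday is 4 + 2×7 = December 18.

December 18, 1607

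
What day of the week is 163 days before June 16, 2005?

Tuesday

Jun 16, 2005 is a Thursday.
163 mod 7 = 2, so 163 days before a Thursday is Thursday − 2 = Tuesday.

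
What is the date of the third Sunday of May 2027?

May 16, 2027

May 1, 2027 is a Saturday.
The first Sunday is therefore May 2 (1 days later).
The third Sunday is 2 + 2×7 = May 16.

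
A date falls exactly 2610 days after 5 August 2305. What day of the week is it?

Friday

Aug 5, 2305 is a Saturday.
2610 mod 7 = 6, so 2610 days after a Saturday is Saturday + 6 = Friday.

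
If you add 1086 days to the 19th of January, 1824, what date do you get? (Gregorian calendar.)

+366 (one year; includes Feb 29, 1824) → Jan 19, 1825 (720 left).
+365 (one year) → Jan 19, 1826 (355 left).
Jan has 31 days: +13 → Feb 1, 1826 (342 left).
Feb has 28 days: +28 → Mar 1, 1826 (314 left).
Mar has 31 days: +31 → Apr 1, 1826 (283 left).
Apr has 30 days: +30 → May 1, 1826 (253 left).
May has 31 days: +31 → Jun 1, 1826 (222 left).
Jun has 30 days: +30 → Jul 1, 1826 (192 left).
Jul has 31 days: +31 → Aug 1, 1826 (161 left).
Aug has 31 days: +31 → Sep 1, 1826 (130 left).
Sep has 30 days: +30 → Oct 1, 1826 (100 left).
Oct has 31 days: +31 → Nov 1, 1826 (69 left).
Nov has 30 days: +30 → Dec 1, 1826 (39 left).
Dec has 31 days: +31 → Jan 1, 1827 (8 left).
+8 → Jan 9, 1827.

January 9, 1827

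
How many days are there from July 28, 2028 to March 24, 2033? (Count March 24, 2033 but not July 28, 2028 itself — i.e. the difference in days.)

1700

Jul 28, 2028 → Jul 28, 2029: 365 days.
Jul 28, 2029 → Jul 28, 2030: 365 days.
Jul 28, 2030 → Jul 28, 2031: 365 days.
Jul 28, 2031 → Jul 28, 2032: 366 days (Feb 29, 2032 is in that span).
Jul 28, 2032 → Aug 28, 2032: 31 days (July has 31).
Aug 28, 2032 → Sep 28, 2032: 31 days (August has 31).
Sep 28, 2032 → Oct 28, 2032: 30 days (September has 30).
Oct 28, 2032 → Nov 28, 2032: 31 days (October has 31).
Nov 28, 2032 → Dec 28, 2032: 30 days (November has 30).
Dec 28, 2032 → Jan 28, 2033: 31 days (December has 31).
Jan 28, 2033 → Feb 28, 2033: 31 days (January has 31).
Feb 28, 2033 → Mar 24, 2033: 24 days.
Total: 1700 days.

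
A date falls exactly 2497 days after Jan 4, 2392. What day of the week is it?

Thursday

Jan 4, 2392 is a Saturday.
2497 mod 7 = 5, so 2497 days after a Saturday is Saturday + 5 = Thursday.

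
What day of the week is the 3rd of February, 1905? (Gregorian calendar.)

Friday

Doomsday rule: the anchor day for the 1900s is Wednesday. For year 05: 5÷12 = 0 r 5, and 5÷4 = 1, so 0+5+1 = 6.
Wednesday + 6 ≡ Tuesday — that's 1905's doomsday.
In February the doomsday date is Feb 28 (1905 is not a leap year).
Feb 3 is 25 days before Feb 28; 25 mod 7 = 4, so Tuesday − 4 = Friday.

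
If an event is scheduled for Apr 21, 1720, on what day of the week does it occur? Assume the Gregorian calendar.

Doomsday rule: the anchor day for the 1700s is Sunday. For year 20: 20÷12 = 1 r 8, and 8÷4 = 2, so 1+8+2 = 11.
Sunday + 11 ≡ Thursday — that's 1720's doomsday.
In April the doomsday date is Apr 4.
Apr 21 is 17 days after Apr 4; 17 mod 7 = 3, so Thursday + 3 = Sunday.

Sunday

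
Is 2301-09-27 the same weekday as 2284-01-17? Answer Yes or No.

From Jan 17, 2284 to Sep 27, 2301 is 6462 days.
6462 mod 7 = 1, so they are different weekdays.
(Jan 17, 2284 is a Thursday; Sep 27, 2301 is a Friday.)

No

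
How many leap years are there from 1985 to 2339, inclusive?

85

Multiples of 4 in [1985,2339]: 88.
Of those, multiples of 100: 4 (not leap unless ÷400).
Multiples of 400: 1.
Leap years = 88 − 4 + 1 = 85.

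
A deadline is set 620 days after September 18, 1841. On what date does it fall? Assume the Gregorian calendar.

May 31, 1843

+365 (one year) → Sep 18, 1842 (255 left).
Sep has 30 days: +13 → Oct 1, 1842 (242 left).
Oct has 31 days: +31 → Nov 1, 1842 (211 left).
Nov has 30 days: +30 → Dec 1, 1842 (181 left).
Dec has 31 days: +31 → Jan 1, 1843 (150 left).
Jan has 31 days: +31 → Feb 1, 1843 (119 left).
Feb has 28 days: +28 → Mar 1, 1843 (91 left).
Mar has 31 days: +31 → Apr 1, 1843 (60 left).
Apr has 30 days: +30 → May 1, 1843 (30 left).
+30 → May 31, 1843.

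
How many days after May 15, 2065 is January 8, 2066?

May 15, 2065 → Jun 15, 2065: 31 days (May has 31).
Jun 15, 2065 → Jul 15, 2065: 30 days (June has 30).
Jul 15, 2065 → Aug 15, 2065: 31 days (July has 31).
Aug 15, 2065 → Sep 15, 2065: 31 days (August has 31).
Sep 15, 2065 → Oct 15, 2065: 30 days (September has 30).
Oct 15, 2065 → Nov 15, 2065: 31 days (October has 31).
Nov 15, 2065 → Dec 15, 2065: 30 days (November has 30).
Dec 15, 2065 → Jan 8, 2066: 24 days.
Total: 238 days.

238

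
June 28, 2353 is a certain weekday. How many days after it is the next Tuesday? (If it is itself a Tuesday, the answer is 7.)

Jun 28, 2353 is a Sunday.
From Sunday to the next Tuesday is 2 days.

2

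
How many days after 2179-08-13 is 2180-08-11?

364

Aug 13, 2179 → Sep 13, 2179: 31 days (August has 31).
Sep 13, 2179 → Oct 13, 2179: 30 days (September has 30).
Oct 13, 2179 → Nov 13, 2179: 31 days (October has 31).
Nov 13, 2179 → Dec 13, 2179: 30 days (November has 30).
Dec 13, 2179 → Jan 13, 2180: 31 days (December has 31).
Jan 13, 2180 → Feb 13, 2180: 31 days (January has 31).
Feb 13, 2180 → Mar 13, 2180: 29 days (February has 29).
Mar 13, 2180 → Apr 13, 2180: 31 days (March has 31).
Apr 13, 2180 → May 13, 2180: 30 days (April has 30).
May 13, 2180 → Jun 13, 2180: 31 days (May has 31).
Jun 13, 2180 → Jul 13, 2180: 30 days (June has 30).
Jul 13, 2180 → Aug 11, 2180: 29 days.
Total: 364 days.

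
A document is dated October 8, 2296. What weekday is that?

Doomsday rule: the anchor day for the 2200s is Friday. For year 96: 96÷12 = 8 r 0, and 0÷4 = 0, so 8+0+0 = 8.
Friday + 8 ≡ Saturday — that's 2296's doomsday.
In October the doomsday date is Oct 10.
Oct 8 is 2 days before Oct 10; 2 mod 7 = 2, so Saturday − 2 = Thursday.

Thursday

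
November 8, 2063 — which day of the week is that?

January 1, 2063 is a Monday.
Jan 1, 2063 → Feb 1, 2063: 31 days (January has 31).
Feb 1, 2063 → Mar 1, 2063: 28 days (February has 28).
Mar 1, 2063 → Apr 1, 2063: 31 days (March has 31).
Apr 1, 2063 → May 1, 2063: 30 days (April has 30).
May 1, 2063 → Jun 1, 2063: 31 days (May has 31).
Jun 1, 2063 → Jul 1, 2063: 30 days (June has 30).
Jul 1, 2063 → Aug 1, 2063: 31 days (July has 31).
Aug 1, 2063 → Sep 1, 2063: 31 days (August has 31).
Sep 1, 2063 → Oct 1, 2063: 30 days (September has 30).
Oct 1, 2063 → Nov 1, 2063: 31 days (October has 31).
Nov 1, 2063 → Nov 8, 2063: 7 days.
Total: 311 days.
311 mod 7 = 3, so Monday + 3 = Thursday.

Thursday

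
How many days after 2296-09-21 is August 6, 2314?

6527

Sep 21, 2296 → Sep 21, 2297: 365 days.
Sep 21, 2297 → Sep 21, 2298: 365 days.
Sep 21, 2298 → Sep 21, 2299: 365 days.
Sep 21, 2299 → Sep 21, 2300: 365 days.
Sep 21, 2300 → Sep 21, 2301: 365 days.
Sep 21, 2301 → Sep 21, 2302: 365 days.
Sep 21, 2302 → Sep 21, 2303: 365 days.
Sep 21, 2303 → Sep 21, 2304: 366 days (Feb 29, 2304 is in that span).
Sep 21, 2304 → Sep 21, 2305: 365 days.
Sep 21, 2305 → Sep 21, 2306: 365 days.
Sep 21, 2306 → Sep 21, 2307: 365 days.
Sep 21, 2307 → Sep 21, 2308: 366 days (Feb 29, 2308 is in that span).
Sep 21, 2308 → Sep 21, 2309: 365 days.
Sep 21, 2309 → Sep 21, 2310: 365 days.
Sep 21, 2310 → Sep 21, 2311: 365 days.
Sep 21, 2311 → Sep 21, 2312: 366 days (Feb 29, 2312 is in that span).
Sep 21, 2312 → Sep 21, 2313: 365 days.
Sep 21, 2313 → Oct 21, 2313: 30 days (September has 30).
Oct 21, 2313 → Nov 21, 2313: 31 days (October has 31).
Nov 21, 2313 → Dec 21, 2313: 30 days (November has 30).
Dec 21, 2313 → Jan 21, 2314: 31 days (December has 31).
Jan 21, 2314 → Feb 21, 2314: 31 days (January has 31).
Feb 21, 2314 → Mar 21, 2314: 28 days (February has 28).
Mar 21, 2314 → Apr 21, 2314: 31 days (March has 31).
Apr 21, 2314 → May 21, 2314: 30 days (April has 30).
May 21, 2314 → Jun 21, 2314: 31 days (May has 31).
Jun 21, 2314 → Jul 21, 2314: 30 days (June has 30).
Jul 21, 2314 → Aug 6, 2314: 16 days.
Total: 6527 days.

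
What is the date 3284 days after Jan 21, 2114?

January 18, 2123

+365 (one year) → Jan 21, 2115 (2919 left).
+365 (one year) → Jan 21, 2116 (2554 left).
+366 (one year; includes Feb 29, 2116) → Jan 21, 2117 (2188 left).
+365 (one year) → Jan 21, 2118 (1823 left).
+365 (one year) → Jan 21, 2119 (1458 left).
+365 (one year) → Jan 21, 2120 (1093 left).
+366 (one year; includes Feb 29, 2120) → Jan 21, 2121 (727 left).
+365 (one year) → Jan 21, 2122 (362 left).
Jan has 31 days: +11 → Feb 1, 2122 (351 left).
Feb has 28 days: +28 → Mar 1, 2122 (323 left).
Mar has 31 days: +31 → Apr 1, 2122 (292 left).
Apr has 30 days: +30 → May 1, 2122 (262 left).
May has 31 days: +31 → Jun 1, 2122 (231 left).
Jun has 30 days: +30 → Jul 1, 2122 (201 left).
Jul has 31 days: +31 → Aug 1, 2122 (170 left).
Aug has 31 days: +31 → Sep 1, 2122 (139 left).
Sep has 30 days: +30 → Oct 1, 2122 (109 left).
Oct has 31 days: +31 → Nov 1, 2122 (78 left).
Nov has 30 days: +30 → Dec 1, 2122 (48 left).
Dec has 31 days: +31 → Jan 1, 2123 (17 left).
+17 → Jan 18, 2123.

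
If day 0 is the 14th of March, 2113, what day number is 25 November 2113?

Mar 14, 2113 → Apr 14, 2113: 31 days (March has 31).
Apr 14, 2113 → May 14, 2113: 30 days (April has 30).
May 14, 2113 → Jun 14, 2113: 31 days (May has 31).
Jun 14, 2113 → Jul 14, 2113: 30 days (June has 30).
Jul 14, 2113 → Aug 14, 2113: 31 days (July has 31).
Aug 14, 2113 → Sep 14, 2113: 31 days (August has 31).
Sep 14, 2113 → Oct 14, 2113: 30 days (September has 30).
Oct 14, 2113 → Nov 14, 2113: 31 days (October has 31).
Nov 14, 2113 → Nov 25, 2113: 11 days.
Total: 256 days.

256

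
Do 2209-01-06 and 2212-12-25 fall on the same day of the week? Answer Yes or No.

Yes

From Jan 6, 2209 to Dec 25, 2212 is 1449 days.
1449 mod 7 = 0, so they are the same weekday.
(Jan 6, 2209 is a Friday; Dec 25, 2212 is a Friday.)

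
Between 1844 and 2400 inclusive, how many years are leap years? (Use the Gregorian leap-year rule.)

136

Multiples of 4 in [1844,2400]: 140.
Of those, multiples of 100: 6 (not leap unless ÷400).
Multiples of 400: 2.
Leap years = 140 − 6 + 2 = 136.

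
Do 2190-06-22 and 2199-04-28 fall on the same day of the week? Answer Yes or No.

No

From Jun 22, 2190 to Apr 28, 2199 is 3232 days.
3232 mod 7 = 5, so they are different weekdays.
(Jun 22, 2190 is a Tuesday; Apr 28, 2199 is a Sunday.)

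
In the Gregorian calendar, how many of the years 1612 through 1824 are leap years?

52

Multiples of 4 in [1612,1824]: 54.
Of those, multiples of 100: 2 (not leap unless ÷400).
Multiples of 400: 0.
Leap years = 54 − 2 + 0 = 52.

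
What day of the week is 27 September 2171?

Doomsday rule: the anchor day for the 2100s is Sunday. For year 71: 71÷12 = 5 r 11, and 11÷4 = 2, so 5+11+2 = 18.
Sunday + 18 ≡ Thursday — that's 2171's doomsday.
In September the doomsday date is Sep 5.
Sep 27 is 22 days after Sep 5; 22 mod 7 = 1, so Thursday + 1 = Friday.

Friday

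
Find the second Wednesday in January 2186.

January 11, 2186

January 1, 2186 is a Sunday.
The first Wednesday is therefore January 4 (3 days later).
The second Wednesday is 4 + 1×7 = January 11.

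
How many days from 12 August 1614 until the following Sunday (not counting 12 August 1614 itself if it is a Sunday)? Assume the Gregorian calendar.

5

Aug 12, 1614 is a Tuesday.
From Tuesday to the next Sunday is 5 days.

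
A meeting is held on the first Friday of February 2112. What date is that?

February 5, 2112

February 1, 2112 is a Monday.
The first Friday is therefore February 5 (4 days later).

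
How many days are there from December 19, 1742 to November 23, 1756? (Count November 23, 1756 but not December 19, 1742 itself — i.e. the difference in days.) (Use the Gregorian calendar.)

5088

Dec 19, 1742 → Dec 19, 1743: 365 days.
Dec 19, 1743 → Dec 19, 1744: 366 days (Feb 29, 1744 is in that span).
Dec 19, 1744 → Dec 19, 1745: 365 days.
Dec 19, 1745 → Dec 19, 1746: 365 days.
Dec 19, 1746 → Dec 19, 1747: 365 days.
Dec 19, 1747 → Dec 19, 1748: 366 days (Feb 29, 1748 is in that span).
Dec 19, 1748 → Dec 19, 1749: 365 days.
Dec 19, 1749 → Dec 19, 1750: 365 days.
Dec 19, 1750 → Dec 19, 1751: 365 days.
Dec 19, 1751 → Dec 19, 1752: 366 days (Feb 29, 1752 is in that span).
Dec 19, 1752 → Dec 19, 1753: 365 days.
Dec 19, 1753 → Dec 19, 1754: 365 days.
Dec 19, 1754 → Dec 19, 1755: 365 days.
Dec 19, 1755 → Jan 19, 1756: 31 days (December has 31).
Jan 19, 1756 → Feb 19, 1756: 31 days (January has 31).
Feb 19, 1756 → Mar 19, 1756: 29 days (February has 29).
Mar 19, 1756 → Apr 19, 1756: 31 days (March has 31).
Apr 19, 1756 → May 19, 1756: 30 days (April has 30).
May 19, 1756 → Jun 19, 1756: 31 days (May has 31).
Jun 19, 1756 → Jul 19, 1756: 30 days (June has 30).
Jul 19, 1756 → Aug 19, 1756: 31 days (July has 31).
Aug 19, 1756 → Sep 19, 1756: 31 days (August has 31).
Sep 19, 1756 → Oct 19, 1756: 30 days (September has 30).
Oct 19, 1756 → Nov 19, 1756: 31 days (October has 31).
Nov 19, 1756 → Nov 23, 1756: 4 days.
Total: 5088 days.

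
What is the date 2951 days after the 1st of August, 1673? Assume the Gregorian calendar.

+365 (one year) → Aug 1, 1674 (2586 left).
+365 (one year) → Aug 1, 1675 (2221 left).
+366 (one year; includes Feb 29, 1676) → Aug 1, 1676 (1855 left).
+365 (one year) → Aug 1, 1677 (1490 left).
+365 (one year) → Aug 1, 1678 (1125 left).
+365 (one year) → Aug 1, 1679 (760 left).
+366 (one year; includes Feb 29, 1680) → Aug 1, 1680 (394 left).
Aug has 31 days: +31 → Sep 1, 1680 (363 left).
Sep has 30 days: +30 → Oct 1, 1680 (333 left).
Oct has 31 days: +31 → Nov 1, 1680 (302 left).
Nov has 30 days: +30 → Dec 1, 1680 (272 left).
Dec has 31 days: +31 → Jan 1, 1681 (241 left).
Jan has 31 days: +31 → Feb 1, 1681 (210 left).
Feb has 28 days: +28 → Mar 1, 1681 (182 left).
Mar has 31 days: +31 → Apr 1, 1681 (151 left).
Apr has 30 days: +30 → May 1, 1681 (121 left).
May has 31 days: +31 → Jun 1, 1681 (90 left).
Jun has 30 days: +30 → Jul 1, 1681 (60 left).
Jul has 31 days: +31 → Aug 1, 1681 (29 left).
+29 → Aug 30, 1681.

August 30, 1681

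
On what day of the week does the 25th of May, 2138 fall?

Doomsday rule: the anchor day for the 2100s is Sunday. For year 38: 38÷12 = 3 r 2, and 2÷4 = 0, so 3+2+0 = 5.
Sunday + 5 ≡ Friday — that's 2138's doomsday.
In May the doomsday date is May 9.
May 25 is 16 days after May 9; 16 mod 7 = 2, so Friday + 2 = Sunday.

Sunday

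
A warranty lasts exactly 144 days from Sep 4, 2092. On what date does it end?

January 26, 2093

Sep has 30 days: +27 → Oct 1, 2092 (117 left).
Oct has 31 days: +31 → Nov 1, 2092 (86 left).
Nov has 30 days: +30 → Dec 1, 2092 (56 left).
Dec has 31 days: +31 → Jan 1, 2093 (25 left).
+25 → Jan 26, 2093.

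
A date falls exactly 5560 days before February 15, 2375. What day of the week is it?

First find the weekday of Feb 15, 2375. Doomsday rule: the anchor day for the 2300s is Wednesday. For year 75: 75÷12 = 6 r 3, and 3÷4 = 0, so 6+3+0 = 9.
Wednesday + 9 ≡ Friday — that's 2375's doomsday.
In February the doomsday date is Feb 28 (2375 is not a leap year).
Feb 15 is 13 days before Feb 28; 13 mod 7 = 6, so Friday − 6 = Saturday.
5560 mod 7 = 2, so 5560 days before a Saturday is Saturday − 2 = Thursday.

Thursday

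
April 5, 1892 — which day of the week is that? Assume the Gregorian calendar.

Tuesday

Doomsday rule: the anchor day for the 1800s is Friday. For year 92: 92÷12 = 7 r 8, and 8÷4 = 2, so 7+8+2 = 17.
Friday + 17 ≡ Monday — that's 1892's doomsday.
In April the doomsday date is Apr 4.
Apr 5 is 1 day after Apr 4; 1 mod 7 = 1, so Monday + 1 = Tuesday.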